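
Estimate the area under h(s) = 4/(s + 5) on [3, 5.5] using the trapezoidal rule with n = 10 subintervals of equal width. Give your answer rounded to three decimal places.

Δs = (5.5 − 3)/10 = 0.25.
h(3) = 0.5, h(3.25) = 16/33, h(3.5) = 8/17, h(3.75) = 16/35, h(4) = 4/9, h(4.25) = 16/37, h(4.5) = 8/19, h(4.75) = 16/39, h(5) = 0.4, h(5.25) = 16/41, h(5.5) = 8/21.
T_10 = (Δs/2)·[h(s_0) + 2h(s_1) + ... + 2h(s_{9}) + h(s_10)].
Sum ≈ 1.088.

1.088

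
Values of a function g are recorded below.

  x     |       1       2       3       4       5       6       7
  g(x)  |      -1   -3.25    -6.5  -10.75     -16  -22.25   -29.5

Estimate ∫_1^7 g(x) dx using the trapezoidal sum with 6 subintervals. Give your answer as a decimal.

Δx = 1.
T_6 = (1/2)·[(-1) + 2·(-3.25) + 2·(-6.5) + 2·(-10.75) + 2·(-16) + 2·(-22.25) + (-29.5)] = -74.

-74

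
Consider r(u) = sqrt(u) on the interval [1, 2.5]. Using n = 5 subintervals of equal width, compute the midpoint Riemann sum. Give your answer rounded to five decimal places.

1.96925

Δu = (2.5 − 1)/5 = 0.3.
Midpoints: 1.15, 1.45, 1.75, 2.05, 2.35.
r(1.15) ≈ 1.07238, r(1.45) ≈ 1.20416, r(1.75) ≈ 1.32288, r(2.05) ≈ 1.43178, r(2.35) ≈ 1.53297.
Sum = Δu · [r(1.15) + r(1.45) + r(1.75) + r(2.05) + r(2.35)].
Sum ≈ 1.96925.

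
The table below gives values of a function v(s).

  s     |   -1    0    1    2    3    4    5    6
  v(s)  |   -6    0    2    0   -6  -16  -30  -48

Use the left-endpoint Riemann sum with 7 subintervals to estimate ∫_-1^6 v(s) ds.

-56

Δs = 1.
Sum = 1·[(-6) + 0 + 2 + 0 + (-6) + (-16) + (-30)] = -56.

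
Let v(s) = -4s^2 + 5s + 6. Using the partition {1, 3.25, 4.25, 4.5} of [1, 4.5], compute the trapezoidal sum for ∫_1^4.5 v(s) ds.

Subinterval widths: 2.25, 1, 0.25.
v(1) = 7, v(3.25) = -20, v(4.25) = -45, v(4.5) = -52.5.
On each subinterval the trapezoid contributes (Δs_i/2)·[v(s_{i-1}) + v(s_i)].
Sum = -59.3125.

-59.3125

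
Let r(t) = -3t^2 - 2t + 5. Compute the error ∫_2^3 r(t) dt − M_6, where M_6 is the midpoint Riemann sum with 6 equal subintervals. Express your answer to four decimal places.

-0.0069

Exact integral: ∫_2^3 r(t) dt = -19.
M_6 ≈ -18.993056.
Error ≈ -19 − (-18.993056) ≈ -0.0069.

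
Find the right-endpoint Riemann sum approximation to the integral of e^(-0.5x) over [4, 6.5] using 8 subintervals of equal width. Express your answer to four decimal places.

Δx = (6.5 − 4)/8 = 0.3125.
Right endpoints: 4.3125, 4.625, 4.9375, 5.25, 5.5625, 5.875, 6.1875, 6.5.
f(4.3125) ≈ 0.1158, f(4.625) ≈ 0.0990, f(4.9375) ≈ 0.0847, f(5.25) ≈ 0.0724, f(5.5625) ≈ 0.0620, f(5.875) ≈ 0.0530, f(6.1875) ≈ 0.0453, f(6.5) ≈ 0.0388.
Sum = Δx · [f(4.3125) + f(4.625) + f(4.9375) + ...].
Sum ≈ 0.1784.

0.1784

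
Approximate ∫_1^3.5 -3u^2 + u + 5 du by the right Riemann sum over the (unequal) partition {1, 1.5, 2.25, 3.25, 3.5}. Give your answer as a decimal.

Subinterval widths: 0.5, 0.75, 1, 0.25.
Right endpoints: 1.5, 2.25, 3.25, 3.5.
f(1.5) = -0.25, f(2.25) = -7.9375, f(3.25) = -23.4375, f(3.5) = -28.25.
Sum = Σ Δu_i · f(u_i).
Sum = -36.578125.

-36.578125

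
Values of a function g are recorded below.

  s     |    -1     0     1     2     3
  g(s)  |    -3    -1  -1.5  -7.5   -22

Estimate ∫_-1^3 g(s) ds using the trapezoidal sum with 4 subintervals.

Δs = 1.
T_4 = (1/2)·[(-3) + 2·(-1) + 2·(-1.5) + 2·(-7.5) + (-22)] = -22.5.

-22.5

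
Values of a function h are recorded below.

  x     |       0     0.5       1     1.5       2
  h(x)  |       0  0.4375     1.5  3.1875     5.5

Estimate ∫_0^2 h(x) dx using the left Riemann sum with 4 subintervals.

Δx = 0.5.
Sum = 0.5·[0 + 0.4375 + 1.5 + 3.1875] = 2.5625.

2.5625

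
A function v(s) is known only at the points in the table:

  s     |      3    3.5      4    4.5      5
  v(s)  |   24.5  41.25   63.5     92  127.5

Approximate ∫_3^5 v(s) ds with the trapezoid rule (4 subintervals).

136.375

Δs = 0.5.
T_4 = (0.5/2)·[24.5 + 2·41.25 + 2·63.5 + 2·92 + 127.5] = 136.375.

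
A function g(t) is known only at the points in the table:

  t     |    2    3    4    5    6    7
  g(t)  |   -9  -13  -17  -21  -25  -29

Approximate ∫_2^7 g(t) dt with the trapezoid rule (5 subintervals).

-95

Δt = 1.
T_5 = (1/2)·[(-9) + 2·(-13) + 2·(-17) + 2·(-21) + 2·(-25) + (-29)] = -95.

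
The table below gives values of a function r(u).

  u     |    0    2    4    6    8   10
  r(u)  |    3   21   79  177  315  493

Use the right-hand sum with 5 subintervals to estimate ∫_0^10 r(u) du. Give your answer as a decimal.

2170

Δu = 2.
Sum = 2·[21 + 79 + 177 + 315 + 493] = 2170.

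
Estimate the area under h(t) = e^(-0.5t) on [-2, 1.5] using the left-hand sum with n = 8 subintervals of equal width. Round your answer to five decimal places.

Δt = (1.5 − (-2))/8 = 0.4375.
Left endpoints: -2, -1.5625, -1.125, -0.6875, -0.25, 0.1875, 0.625, 1.0625.
h(-2) ≈ 2.71828, h(-1.5625) ≈ 2.18420, h(-1.125) ≈ 1.75505, h(-0.6875) ≈ 1.41023, h(-0.25) ≈ 1.13315, h(0.1875) ≈ 0.91051, h(0.625) ≈ 0.73162, h(1.0625) ≈ 0.58787.
Sum = Δt · [h(-2) + h(-1.5625) + h(-1.125) + ...].
Sum ≈ 5.00102.

5.00102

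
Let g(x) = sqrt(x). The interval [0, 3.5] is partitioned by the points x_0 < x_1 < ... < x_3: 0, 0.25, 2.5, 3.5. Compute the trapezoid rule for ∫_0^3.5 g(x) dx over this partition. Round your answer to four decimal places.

4.1298

Subinterval widths: 0.25, 2.25, 1.
g(0) ≈ 0.0000, g(0.25) ≈ 0.5000, g(2.5) ≈ 1.5811, g(3.5) ≈ 1.8708.
On each subinterval the trapezoid contributes (Δx_i/2)·[g(x_{i-1}) + g(x_i)].
Sum ≈ 4.1298.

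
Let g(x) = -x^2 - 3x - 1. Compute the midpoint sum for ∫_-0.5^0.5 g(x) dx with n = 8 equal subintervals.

Δx = (0.5 − (-0.5))/8 = 0.125.
Midpoints: -0.4375, -0.3125, -0.1875, -0.0625, 0.0625, 0.1875, 0.3125, 0.4375.
g(-0.4375) = 0.12109375, g(-0.3125) = -0.16015625, g(-0.1875) = -0.47265625, g(-0.0625) = -0.81640625, g(0.0625) = -1.19140625, g(0.1875) = -1.59765625, g(0.3125) = -2.03515625, g(0.4375) = -2.50390625.
Sum = Δx · [g(-0.4375) + g(-0.3125) + g(-0.1875) + ...].
Sum = -1.08203125.

-1.08203125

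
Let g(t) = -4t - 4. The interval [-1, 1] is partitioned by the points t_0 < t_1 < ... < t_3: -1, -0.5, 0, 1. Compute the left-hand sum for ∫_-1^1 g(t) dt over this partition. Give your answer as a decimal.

-5

Subinterval widths: 0.5, 0.5, 1.
Left endpoints: -1, -0.5, 0.
g(-1) = 0, g(-0.5) = -2, g(0) = -4.
Sum = Σ Δt_i · g(t_i).
Sum = -5.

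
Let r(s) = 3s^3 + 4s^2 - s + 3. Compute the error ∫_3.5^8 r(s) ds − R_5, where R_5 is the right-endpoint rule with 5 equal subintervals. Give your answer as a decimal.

-758.311875

Exact integral: ∫_3.5^8 r(s) ds = 3572.578125.
R_5 = 4330.89.
Error = 3572.578125 − 4330.89 = -758.311875.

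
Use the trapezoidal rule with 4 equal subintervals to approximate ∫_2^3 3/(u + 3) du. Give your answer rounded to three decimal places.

0.547

Δu = (3 − 2)/4 = 0.25.
f(2) = 0.6, f(2.25) = 4/7, f(2.5) = 6/11, f(2.75) = 12/23, f(3) = 0.5.
T_4 = (Δu/2)·[f(u_0) + 2f(u_1) + 2f(u_2) + 2f(u_3) + f(u_4)].
Sum ≈ 0.547.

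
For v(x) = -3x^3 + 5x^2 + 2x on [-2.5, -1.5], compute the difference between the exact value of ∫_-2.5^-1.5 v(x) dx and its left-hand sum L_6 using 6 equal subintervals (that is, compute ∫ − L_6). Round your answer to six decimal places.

-4.668981

Exact integral: ∫_-2.5^-1.5 v(x) dx ≈ 41.91666667.
L_6 ≈ 46.58564815.
Error ≈ 41.91666667 − 46.58564815 ≈ -4.668981.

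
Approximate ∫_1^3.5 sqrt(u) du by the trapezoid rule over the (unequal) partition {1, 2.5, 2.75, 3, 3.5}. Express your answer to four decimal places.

3.6653

Subinterval widths: 1.5, 0.25, 0.25, 0.5.
f(1) ≈ 1.0000, f(2.5) ≈ 1.5811, f(2.75) ≈ 1.6583, f(3) ≈ 1.7321, f(3.5) ≈ 1.8708.
On each subinterval the trapezoid contributes (Δu_i/2)·[f(u_{i-1}) + f(u_i)].
Sum ≈ 3.6653.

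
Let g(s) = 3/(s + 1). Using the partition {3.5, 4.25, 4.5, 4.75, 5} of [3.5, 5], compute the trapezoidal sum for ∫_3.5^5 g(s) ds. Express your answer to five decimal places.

Subinterval widths: 0.75, 0.25, 0.25, 0.25.
g(3.5) = 2/3, g(4.25) = 4/7, g(4.5) = 6/11, g(4.75) = 12/23, g(5) = 0.5.
On each subinterval the trapezoid contributes (Δs_i/2)·[g(s_{i-1}) + g(s_i)].
Sum ≈ 0.86501.

0.86501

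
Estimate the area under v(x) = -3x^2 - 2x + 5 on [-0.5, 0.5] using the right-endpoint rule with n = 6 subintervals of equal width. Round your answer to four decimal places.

4.5694

Δx = (0.5 − (-0.5))/6 = 1/6.
Right endpoints: -1/3, -1/6, 0, 1/6, 1/3, 0.5.
v(-1/3) = 16/3, v(-1/6) = 5.25, v(0) = 5, v(1/6) = 55/12, v(1/3) = 4, v(0.5) = 3.25.
Sum = Δx · [v(-1/3) + v(-1/6) + v(0) + ...].
Sum ≈ 4.5694.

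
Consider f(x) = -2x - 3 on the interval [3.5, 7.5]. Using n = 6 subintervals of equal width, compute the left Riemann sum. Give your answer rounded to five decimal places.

Δx = (7.5 − 3.5)/6 = 2/3.
Left endpoints: 3.5, 25/6, 29/6, 5.5, 37/6, 41/6.
f(3.5) = -10, f(25/6) = -34/3, f(29/6) = -38/3, f(5.5) = -14, f(37/6) = -46/3, f(41/6) = -50/3.
Sum = Δx · [f(3.5) + f(25/6) + f(29/6) + ...].
Sum ≈ -53.33333.

-53.33333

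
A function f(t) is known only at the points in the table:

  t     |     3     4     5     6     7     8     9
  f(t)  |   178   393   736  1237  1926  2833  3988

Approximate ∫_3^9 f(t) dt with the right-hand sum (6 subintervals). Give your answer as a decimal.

11113

Δt = 1.
Sum = 1·[393 + 736 + 1237 + 1926 + 2833 + 3988] = 11113.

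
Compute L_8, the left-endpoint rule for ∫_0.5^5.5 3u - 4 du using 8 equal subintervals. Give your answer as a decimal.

Δu = (5.5 − 0.5)/8 = 0.625.
Left endpoints: 0.5, 1.125, 1.75, 2.375, 3, 3.625, 4.25, 4.875.
f(0.5) = -2.5, f(1.125) = -0.625, f(1.75) = 1.25, f(2.375) = 3.125, f(3) = 5, f(3.625) = 6.875, f(4.25) = 8.75, f(4.875) = 10.625.
Sum = Δu · [f(0.5) + f(1.125) + f(1.75) + ...].
Sum = 20.3125.

20.3125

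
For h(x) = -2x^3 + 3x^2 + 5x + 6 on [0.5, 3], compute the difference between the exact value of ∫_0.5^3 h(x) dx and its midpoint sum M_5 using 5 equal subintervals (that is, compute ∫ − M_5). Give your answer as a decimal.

Exact integral: ∫_0.5^3 h(x) dx = 23.28125.
M_5 = 23.671875.
Error = 23.28125 − 23.671875 = -0.390625.

-0.390625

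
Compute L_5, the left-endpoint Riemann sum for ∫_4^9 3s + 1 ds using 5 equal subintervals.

Δs = (9 − 4)/5 = 1.
Left endpoints: 4, 5, 6, 7, 8.
f(4) = 13, f(5) = 16, f(6) = 19, f(7) = 22, f(8) = 25.
Sum = Δs · [f(4) + f(5) + f(6) + f(7) + f(8)].
Sum = 95.

95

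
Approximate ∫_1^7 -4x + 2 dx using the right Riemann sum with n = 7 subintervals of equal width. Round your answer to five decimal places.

Δx = (7 − 1)/7 = 6/7.
Right endpoints: 13/7, 19/7, 25/7, 31/7, 37/7, 43/7, 7.
f(13/7) = -38/7, f(19/7) = -62/7, f(25/7) = -86/7, f(31/7) = -110/7, f(37/7) = -134/7, f(43/7) = -158/7, f(7) = -26.
Sum = Δx · [f(13/7) + f(19/7) + f(25/7) + ...].
Sum ≈ -94.28571.

-94.28571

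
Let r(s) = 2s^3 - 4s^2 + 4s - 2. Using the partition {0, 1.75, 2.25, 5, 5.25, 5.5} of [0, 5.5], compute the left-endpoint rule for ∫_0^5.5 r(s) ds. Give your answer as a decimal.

115.984375

Subinterval widths: 1.75, 0.5, 2.75, 0.25, 0.25.
Left endpoints: 0, 1.75, 2.25, 5, 5.25.
r(0) = -2, r(1.75) = 3.46875, r(2.25) = 9.53125, r(5) = 168, r(5.25) = 198.15625.
Sum = Σ Δs_i · r(s_i).
Sum = 115.984375.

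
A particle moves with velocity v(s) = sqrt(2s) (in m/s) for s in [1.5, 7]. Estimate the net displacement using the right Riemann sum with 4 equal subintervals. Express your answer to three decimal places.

Δs = (7 − 1.5)/4 = 1.375.
Right endpoints: 2.875, 4.25, 5.625, 7.
v(2.875) ≈ 2.398, v(4.25) ≈ 2.915, v(5.625) ≈ 3.354, v(7) ≈ 3.742.
Sum = Δs · [v(2.875) + v(4.25) + v(5.625) + v(7)].
Sum ≈ 17.063.

17.063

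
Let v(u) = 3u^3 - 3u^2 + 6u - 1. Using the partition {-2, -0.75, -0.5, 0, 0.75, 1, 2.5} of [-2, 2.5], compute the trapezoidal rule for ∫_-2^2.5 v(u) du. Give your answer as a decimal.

-2.00390625

Subinterval widths: 1.25, 0.25, 0.5, 0.75, 0.25, 1.5.
v(-2) = -49, v(-0.75) = -8.453125, v(-0.5) = -5.125, v(0) = -1, v(0.75) = 3.078125, v(1) = 5, v(2.5) = 42.125.
On each subinterval the trapezoid contributes (Δu_i/2)·[v(u_{i-1}) + v(u_i)].
Sum = -2.00390625.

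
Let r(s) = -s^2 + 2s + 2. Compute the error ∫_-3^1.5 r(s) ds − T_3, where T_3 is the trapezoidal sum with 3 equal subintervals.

1.6875

Exact integral: ∫_-3^1.5 r(s) ds = -7.875.
T_3 = -9.5625.
Error = -7.875 − (-9.5625) = 1.6875.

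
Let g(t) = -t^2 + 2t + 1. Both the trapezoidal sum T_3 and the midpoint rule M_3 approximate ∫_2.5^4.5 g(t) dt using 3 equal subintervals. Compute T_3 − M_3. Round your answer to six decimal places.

T_3 ≈ -9.31481481.
M_3 ≈ -9.09259259.
T_3 − M_3 ≈ -0.222222.

-0.222222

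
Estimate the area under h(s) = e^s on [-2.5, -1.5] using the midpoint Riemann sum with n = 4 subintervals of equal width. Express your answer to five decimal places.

0.14068

Δs = (-1.5 − (-2.5))/4 = 0.25.
Midpoints: -2.375, -2.125, -1.875, -1.625.
h(-2.375) ≈ 0.09301, h(-2.125) ≈ 0.11943, h(-1.875) ≈ 0.15335, h(-1.625) ≈ 0.19691.
Sum = Δs · [h(-2.375) + h(-2.125) + h(-1.875) + h(-1.625)].
Sum ≈ 0.14068.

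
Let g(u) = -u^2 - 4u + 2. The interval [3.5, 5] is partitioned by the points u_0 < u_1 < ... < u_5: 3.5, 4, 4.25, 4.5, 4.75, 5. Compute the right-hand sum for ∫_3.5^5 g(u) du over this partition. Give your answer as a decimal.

-52.96875

Subinterval widths: 0.5, 0.25, 0.25, 0.25, 0.25.
Right endpoints: 4, 4.25, 4.5, 4.75, 5.
g(4) = -30, g(4.25) = -33.0625, g(4.5) = -36.25, g(4.75) = -39.5625, g(5) = -43.
Sum = Σ Δu_i · g(u_i).
Sum = -52.96875.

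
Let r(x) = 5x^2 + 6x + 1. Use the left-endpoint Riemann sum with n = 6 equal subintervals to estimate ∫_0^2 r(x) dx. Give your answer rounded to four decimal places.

Δx = (2 − 0)/6 = 1/3.
Left endpoints: 0, 1/3, 2/3, 1, 4/3, 5/3.
r(0) = 1, r(1/3) = 32/9, r(2/3) = 65/9, r(1) = 12, r(4/3) = 161/9, r(5/3) = 224/9.
Sum = Δx · [r(0) + r(1/3) + r(2/3) + ...].
Sum ≈ 22.1852.

22.1852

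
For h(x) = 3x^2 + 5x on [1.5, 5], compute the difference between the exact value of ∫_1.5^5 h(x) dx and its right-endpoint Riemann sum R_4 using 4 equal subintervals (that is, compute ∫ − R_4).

Exact integral: ∫_1.5^5 h(x) dx = 178.5.
R_4 = 217.35546875.
Error = 178.5 − 217.35546875 = -38.85546875.

-38.85546875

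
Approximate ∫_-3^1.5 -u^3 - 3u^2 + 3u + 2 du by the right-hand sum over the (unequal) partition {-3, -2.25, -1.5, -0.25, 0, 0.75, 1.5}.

Subinterval widths: 0.75, 0.75, 1.25, 0.25, 0.75, 0.75.
Right endpoints: -2.25, -1.5, -0.25, 0, 0.75, 1.5.
f(-2.25) = -8.546875, f(-1.5) = -5.875, f(-0.25) = 1.078125, f(0) = 2, f(0.75) = 2.140625, f(1.5) = -3.625.
Sum = Σ Δu_i · f(u_i).
Sum = -10.08203125.

-10.08203125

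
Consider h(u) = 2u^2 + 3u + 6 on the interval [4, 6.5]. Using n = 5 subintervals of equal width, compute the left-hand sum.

180

Δu = (6.5 − 4)/5 = 0.5.
Left endpoints: 4, 4.5, 5, 5.5, 6.
h(4) = 50, h(4.5) = 60, h(5) = 71, h(5.5) = 83, h(6) = 96.
Sum = Δu · [h(4) + h(4.5) + h(5) + h(5.5) + h(6)].
Sum = 180.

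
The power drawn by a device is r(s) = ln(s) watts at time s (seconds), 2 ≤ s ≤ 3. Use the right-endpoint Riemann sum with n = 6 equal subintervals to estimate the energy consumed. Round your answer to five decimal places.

Δs = (3 − 2)/6 = 1/6.
Right endpoints: 13/6, 7/3, 2.5, 8/3, 17/6, 3.
r(13/6) ≈ 0.77319, r(7/3) ≈ 0.84730, r(2.5) ≈ 0.91629, r(8/3) ≈ 0.98083, r(17/6) ≈ 1.04145, r(3) ≈ 1.09861.
Sum = Δs · [r(13/6) + r(7/3) + r(2.5) + ...].
Sum ≈ 0.94295.

0.94295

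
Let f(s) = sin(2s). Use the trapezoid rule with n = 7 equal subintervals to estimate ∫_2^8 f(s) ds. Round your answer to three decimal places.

0.113

Δs = (8 − 2)/7 = 6/7.
f(2) ≈ -0.757, f(20/7) ≈ -0.539, f(26/7) ≈ 0.911, f(32/7) ≈ 0.278, f(38/7) ≈ -0.990, f(44/7) ≈ 0.005, f(50/7) ≈ 0.989, f(8) ≈ -0.288.
T_7 = (Δs/2)·[f(s_0) + 2f(s_1) + ... + 2f(s_{6}) + f(s_7)].
Sum ≈ 0.113.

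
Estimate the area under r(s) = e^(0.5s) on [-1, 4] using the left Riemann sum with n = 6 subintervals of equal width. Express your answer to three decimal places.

Δs = (4 − (-1))/6 = 5/6.
Left endpoints: -1, -1/6, 2/3, 1.5, 7/3, 19/6.
r(-1) ≈ 0.607, r(-1/6) ≈ 0.920, r(2/3) ≈ 1.396, r(1.5) ≈ 2.117, r(7/3) ≈ 3.211, r(19/6) ≈ 4.871.
Sum = Δs · [r(-1) + r(-1/6) + r(2/3) + ...].
Sum ≈ 10.935.

10.935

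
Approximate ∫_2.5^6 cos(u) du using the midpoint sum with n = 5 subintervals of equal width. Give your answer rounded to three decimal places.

Δu = (6 − 2.5)/5 = 0.7.
Midpoints: 2.85, 3.55, 4.25, 4.95, 5.65.
f(2.85) ≈ -0.958, f(3.55) ≈ -0.918, f(4.25) ≈ -0.446, f(4.95) ≈ 0.235, f(5.65) ≈ 0.806.
Sum = Δu · [f(2.85) + f(3.55) + f(4.25) + f(4.95) + f(5.65)].
Sum ≈ -0.896.

-0.896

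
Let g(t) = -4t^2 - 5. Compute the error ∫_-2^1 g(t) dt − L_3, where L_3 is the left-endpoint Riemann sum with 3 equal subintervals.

8

Exact integral: ∫_-2^1 g(t) dt = -27.
L_3 = -35.
Error = -27 − (-35) = 8.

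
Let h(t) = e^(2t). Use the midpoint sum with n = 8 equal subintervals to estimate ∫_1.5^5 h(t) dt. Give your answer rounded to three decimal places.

10659.860

Δt = (5 − 1.5)/8 = 0.4375.
Midpoints: 1.71875, 2.15625, 2.59375, 3.03125, 3.46875, 3.90625, 4.34375, 4.78125.
h(1.71875) ≈ 31.109, h(2.15625) ≈ 74.627, h(2.59375) ≈ 179.020, h(3.03125) ≈ 429.448, h(3.46875) ≈ 1030.192, h(3.90625) ≈ 2471.301, h(4.34375) ≈ 5928.343, h(4.78125) ≈ 14221.355.
Sum = Δt · [h(1.71875) + h(2.15625) + h(2.59375) + ...].
Sum ≈ 10659.860.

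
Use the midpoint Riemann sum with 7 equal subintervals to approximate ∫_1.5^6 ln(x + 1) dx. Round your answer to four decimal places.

6.8350

Δx = (6 − 1.5)/7 = 9/14.
Midpoints: 51/28, 69/28, 87/28, 3.75, 123/28, 141/28, 159/28.
f(51/28) ≈ 1.0372, f(69/28) ≈ 1.2425, f(87/28) ≈ 1.4127, f(3.75) ≈ 1.5581, f(123/28) ≈ 1.6851, f(141/28) ≈ 1.7977, f(159/28) ≈ 1.8989.
Sum = Δx · [f(51/28) + f(69/28) + f(87/28) + ...].
Sum ≈ 6.8350.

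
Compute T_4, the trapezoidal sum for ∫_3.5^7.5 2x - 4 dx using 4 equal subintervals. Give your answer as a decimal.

28

Δx = (7.5 − 3.5)/4 = 1.
f(3.5) = 3, f(4.5) = 5, f(5.5) = 7, f(6.5) = 9, f(7.5) = 11.
T_4 = (Δx/2)·[f(x_0) + 2f(x_1) + 2f(x_2) + 2f(x_3) + f(x_4)].
Sum = 28.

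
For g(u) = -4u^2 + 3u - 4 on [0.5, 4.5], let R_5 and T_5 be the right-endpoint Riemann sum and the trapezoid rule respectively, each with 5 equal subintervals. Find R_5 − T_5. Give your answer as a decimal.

-27.2

R_5 = -136.24.
T_5 = -109.04.
R_5 − T_5 = -27.2.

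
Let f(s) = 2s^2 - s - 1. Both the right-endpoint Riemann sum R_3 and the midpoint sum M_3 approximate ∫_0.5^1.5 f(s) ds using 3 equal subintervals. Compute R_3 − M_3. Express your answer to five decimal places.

R_3 ≈ 0.7037037.
M_3 ≈ 0.1481481.
R_3 − M_3 ≈ 0.55556.

0.55556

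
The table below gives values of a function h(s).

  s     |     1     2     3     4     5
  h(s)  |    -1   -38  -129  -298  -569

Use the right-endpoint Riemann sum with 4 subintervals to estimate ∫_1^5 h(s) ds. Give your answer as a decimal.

-1034

Δs = 1.
Sum = 1·[(-38) + (-129) + (-298) + (-569)] = -1034.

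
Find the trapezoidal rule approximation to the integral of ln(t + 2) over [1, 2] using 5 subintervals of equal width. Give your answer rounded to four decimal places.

Δt = (2 − 1)/5 = 0.2.
f(1) ≈ 1.0986, f(1.2) ≈ 1.1632, f(1.4) ≈ 1.2238, f(1.6) ≈ 1.2809, f(1.8) ≈ 1.3350, f(2) ≈ 1.3863.
T_5 = (Δt/2)·[f(t_0) + 2f(t_1) + ... + 2f(t_{4}) + f(t_5)].
Sum ≈ 1.2491.

1.2491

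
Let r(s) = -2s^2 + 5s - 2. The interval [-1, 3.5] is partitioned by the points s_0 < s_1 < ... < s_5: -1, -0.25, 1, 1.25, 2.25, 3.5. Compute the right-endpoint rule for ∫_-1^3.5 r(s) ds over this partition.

Subinterval widths: 0.75, 1.25, 0.25, 1, 1.25.
Right endpoints: -0.25, 1, 1.25, 2.25, 3.5.
r(-0.25) = -3.375, r(1) = 1, r(1.25) = 1.125, r(2.25) = -0.875, r(3.5) = -9.
Sum = Σ Δs_i · r(s_i).
Sum = -13.125.

-13.125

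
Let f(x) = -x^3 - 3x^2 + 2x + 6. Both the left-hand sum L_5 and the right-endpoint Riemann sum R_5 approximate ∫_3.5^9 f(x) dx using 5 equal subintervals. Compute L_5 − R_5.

969.5125

L_5 = -1726.4775.
R_5 = -2695.99.
L_5 − R_5 = 969.5125.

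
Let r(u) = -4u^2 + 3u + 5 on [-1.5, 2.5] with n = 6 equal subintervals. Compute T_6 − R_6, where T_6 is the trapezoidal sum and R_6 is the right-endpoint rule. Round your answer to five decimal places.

T_6 ≈ -0.5185185.
R_6 ≈ -1.8518519.
T_6 − R_6 ≈ 1.33333.

1.33333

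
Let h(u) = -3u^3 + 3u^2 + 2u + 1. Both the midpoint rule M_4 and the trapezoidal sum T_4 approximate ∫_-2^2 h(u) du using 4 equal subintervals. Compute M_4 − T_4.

M_4 = 19.
T_4 = 22.
M_4 − T_4 = -3.

-3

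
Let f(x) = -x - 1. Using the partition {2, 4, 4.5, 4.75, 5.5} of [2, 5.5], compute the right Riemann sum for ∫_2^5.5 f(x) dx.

-19.0625

Subinterval widths: 2, 0.5, 0.25, 0.75.
Right endpoints: 4, 4.5, 4.75, 5.5.
f(4) = -5, f(4.5) = -5.5, f(4.75) = -5.75, f(5.5) = -6.5.
Sum = Σ Δx_i · f(x_i).
Sum = -19.0625.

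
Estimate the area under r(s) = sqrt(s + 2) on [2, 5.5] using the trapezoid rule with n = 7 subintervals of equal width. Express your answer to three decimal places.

8.358

Δs = (5.5 − 2)/7 = 0.5.
r(2) ≈ 2.000, r(2.5) ≈ 2.121, r(3) ≈ 2.236, r(3.5) ≈ 2.345, r(4) ≈ 2.449, r(4.5) ≈ 2.550, r(5) ≈ 2.646, r(5.5) ≈ 2.739.
T_7 = (Δs/2)·[r(s_0) + 2r(s_1) + ... + 2r(s_{6}) + r(s_7)].
Sum ≈ 8.358.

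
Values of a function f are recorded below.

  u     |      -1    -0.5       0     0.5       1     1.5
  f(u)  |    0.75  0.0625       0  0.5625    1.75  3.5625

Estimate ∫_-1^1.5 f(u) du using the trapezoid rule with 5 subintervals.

Δu = 0.5.
T_5 = (0.5/2)·[0.75 + 2·0.0625 + 2·0 + 2·0.5625 + 2·1.75 + 3.5625] = 2.265625.

2.265625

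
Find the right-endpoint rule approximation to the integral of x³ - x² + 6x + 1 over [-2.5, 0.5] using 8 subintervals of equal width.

-22.828125

Δx = (0.5 − (-2.5))/8 = 0.375.
Right endpoints: -2.125, -1.75, -1.375, -1, -0.625, -0.25, 0.125, 0.5.
f(-2.125) = -13241/512, f(-1.75) = -17.921875, f(-1.375) = -6011/512, f(-1) = -7, f(-0.625) = -1733/512, f(-0.25) = -0.578125, f(0.125) = 889/512, f(0.5) = 3.875.
Sum = Δx · [f(-2.125) + f(-1.75) + f(-1.375) + ...].
Sum = -22.828125.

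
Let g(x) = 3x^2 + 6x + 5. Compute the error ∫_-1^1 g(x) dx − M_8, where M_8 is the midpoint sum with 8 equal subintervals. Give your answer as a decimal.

Exact integral: ∫_-1^1 g(x) dx = 12.
M_8 = 11.96875.
Error = 12 − 11.96875 = 0.03125.

0.03125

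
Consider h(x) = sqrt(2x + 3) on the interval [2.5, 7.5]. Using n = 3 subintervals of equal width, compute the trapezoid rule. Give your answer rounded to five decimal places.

Δx = (7.5 − 2.5)/3 = 5/3.
h(2.5) ≈ 2.82843, h(25/6) ≈ 3.36650, h(35/6) ≈ 3.82971, h(7.5) ≈ 4.24264.
T_3 = (Δx/2)·[h(x_0) + 2h(x_1) + 2h(x_2) + h(x_3)].
Sum ≈ 17.88624.

17.88624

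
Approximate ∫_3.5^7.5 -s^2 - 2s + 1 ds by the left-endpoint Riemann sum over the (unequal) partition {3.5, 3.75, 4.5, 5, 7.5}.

Subinterval widths: 0.25, 0.75, 0.5, 2.5.
Left endpoints: 3.5, 3.75, 4.5, 5.
f(3.5) = -18.25, f(3.75) = -20.5625, f(4.5) = -28.25, f(5) = -34.
Sum = Σ Δs_i · f(s_i).
Sum = -119.109375.

-119.109375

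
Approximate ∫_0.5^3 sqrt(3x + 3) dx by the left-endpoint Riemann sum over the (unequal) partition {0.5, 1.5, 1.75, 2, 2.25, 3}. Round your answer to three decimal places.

6.616

Subinterval widths: 1, 0.25, 0.25, 0.25, 0.75.
Left endpoints: 0.5, 1.5, 1.75, 2, 2.25.
f(0.5) ≈ 2.121, f(1.5) ≈ 2.739, f(1.75) ≈ 2.872, f(2) ≈ 3.000, f(2.25) ≈ 3.122.
Sum = Σ Δx_i · f(x_i).
Sum ≈ 6.616.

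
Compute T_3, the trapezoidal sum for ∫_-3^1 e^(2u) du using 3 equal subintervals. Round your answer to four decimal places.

5.6598

Δu = (1 − (-3))/3 = 4/3.
f(-3) ≈ 0.0025, f(-5/3) ≈ 0.0357, f(-1/3) ≈ 0.5134, f(1) ≈ 7.3891.
T_3 = (Δu/2)·[f(u_0) + 2f(u_1) + 2f(u_2) + f(u_3)].
Sum ≈ 5.6598.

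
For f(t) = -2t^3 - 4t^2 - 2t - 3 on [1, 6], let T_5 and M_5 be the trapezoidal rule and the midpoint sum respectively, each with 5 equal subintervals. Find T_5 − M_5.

T_5 = -1005.
M_5 = -973.75.
T_5 − M_5 = -31.25.

-31.25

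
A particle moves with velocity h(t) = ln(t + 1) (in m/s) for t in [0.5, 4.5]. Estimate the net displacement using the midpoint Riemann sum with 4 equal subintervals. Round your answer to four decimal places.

Δt = (4.5 − 0.5)/4 = 1.
Midpoints: 1, 2, 3, 4.
h(1) ≈ 0.6931, h(2) ≈ 1.0986, h(3) ≈ 1.3863, h(4) ≈ 1.6094.
Sum = Δt · [h(1) + h(2) + h(3) + h(4)].
Sum ≈ 4.7875.

4.7875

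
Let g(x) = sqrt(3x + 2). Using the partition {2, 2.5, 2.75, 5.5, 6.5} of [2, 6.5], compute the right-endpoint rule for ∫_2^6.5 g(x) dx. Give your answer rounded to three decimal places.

18.807

Subinterval widths: 0.5, 0.25, 2.75, 1.
Right endpoints: 2.5, 2.75, 5.5, 6.5.
g(2.5) ≈ 3.082, g(2.75) ≈ 3.202, g(5.5) ≈ 4.301, g(6.5) ≈ 4.637.
Sum = Σ Δx_i · g(x_i).
Sum ≈ 18.807.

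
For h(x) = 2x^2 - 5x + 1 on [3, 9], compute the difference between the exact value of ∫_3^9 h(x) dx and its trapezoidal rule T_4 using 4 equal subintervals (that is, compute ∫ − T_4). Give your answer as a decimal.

Exact integral: ∫_3^9 h(x) dx = 294.
T_4 = 298.5.
Error = 294 − 298.5 = -4.5.

-4.5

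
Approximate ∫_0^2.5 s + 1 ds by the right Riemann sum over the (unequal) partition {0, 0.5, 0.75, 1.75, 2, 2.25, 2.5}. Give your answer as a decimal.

Subinterval widths: 0.5, 0.25, 1, 0.25, 0.25, 0.25.
Right endpoints: 0.5, 0.75, 1.75, 2, 2.25, 2.5.
f(0.5) = 1.5, f(0.75) = 1.75, f(1.75) = 2.75, f(2) = 3, f(2.25) = 3.25, f(2.5) = 3.5.
Sum = Σ Δs_i · f(s_i).
Sum = 6.375.

6.375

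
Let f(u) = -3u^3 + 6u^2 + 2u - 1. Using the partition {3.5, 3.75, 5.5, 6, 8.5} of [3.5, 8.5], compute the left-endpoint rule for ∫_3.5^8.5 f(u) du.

Subinterval widths: 0.25, 1.75, 0.5, 2.5.
Left endpoints: 3.5, 3.75, 5.5, 6.
f(3.5) = -49.125, f(3.75) = -67.328125, f(5.5) = -307.625, f(6) = -421.
Sum = Σ Δu_i · f(u_i).
Sum = -1336.41796875.

-1336.41796875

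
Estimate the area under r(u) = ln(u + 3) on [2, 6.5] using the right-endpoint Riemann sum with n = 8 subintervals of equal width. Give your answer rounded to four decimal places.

9.0181

Δu = (6.5 − 2)/8 = 0.5625.
Right endpoints: 2.5625, 3.125, 3.6875, 4.25, 4.8125, 5.375, 5.9375, 6.5.
r(2.5625) ≈ 1.7160, r(3.125) ≈ 1.8124, r(3.6875) ≈ 1.9002, r(4.25) ≈ 1.9810, r(4.8125) ≈ 2.0557, r(5.375) ≈ 2.1253, r(5.9375) ≈ 2.1903, r(6.5) ≈ 2.2513.
Sum = Δu · [r(2.5625) + r(3.125) + r(3.6875) + ...].
Sum ≈ 9.0181.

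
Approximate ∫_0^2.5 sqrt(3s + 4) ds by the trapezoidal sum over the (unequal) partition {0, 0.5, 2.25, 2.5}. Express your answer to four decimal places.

Subinterval widths: 0.5, 1.75, 0.25.
f(0) ≈ 2.0000, f(0.5) ≈ 2.3452, f(2.25) ≈ 3.2787, f(2.5) ≈ 3.3912.
On each subinterval the trapezoid contributes (Δs_i/2)·[f(s_{i-1}) + f(s_i)].
Sum ≈ 6.8410.

6.8410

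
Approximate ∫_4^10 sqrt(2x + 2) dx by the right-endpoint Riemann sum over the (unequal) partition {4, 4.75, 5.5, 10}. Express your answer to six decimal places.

Subinterval widths: 0.75, 0.75, 4.5.
Right endpoints: 4.75, 5.5, 10.
f(4.75) ≈ 3.391165, f(5.5) ≈ 3.605551, f(10) ≈ 4.690416.
Sum = Σ Δx_i · f(x_i).
Sum ≈ 26.354408.

26.354408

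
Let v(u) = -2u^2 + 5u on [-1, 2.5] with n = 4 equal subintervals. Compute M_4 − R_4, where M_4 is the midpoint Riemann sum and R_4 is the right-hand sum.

-1.72265625

M_4 = 2.48828125.
R_4 = 4.2109375.
M_4 − R_4 = -1.72265625.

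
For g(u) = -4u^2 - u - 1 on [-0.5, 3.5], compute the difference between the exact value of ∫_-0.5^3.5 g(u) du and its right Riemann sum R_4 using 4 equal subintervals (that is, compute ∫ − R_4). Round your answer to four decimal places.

Exact integral: ∫_-0.5^3.5 g(u) du ≈ -67.333333.
R_4 = -96.
Error ≈ -67.333333 − (-96) ≈ 28.6667.

28.6667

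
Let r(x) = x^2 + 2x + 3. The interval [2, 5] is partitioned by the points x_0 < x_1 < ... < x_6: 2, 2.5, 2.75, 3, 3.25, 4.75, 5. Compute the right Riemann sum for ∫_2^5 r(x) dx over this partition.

Subinterval widths: 0.5, 0.25, 0.25, 0.25, 1.5, 0.25.
Right endpoints: 2.5, 2.75, 3, 3.25, 4.75, 5.
r(2.5) = 14.25, r(2.75) = 16.0625, r(3) = 18, r(3.25) = 20.0625, r(4.75) = 35.0625, r(5) = 38.
Sum = Σ Δx_i · r(x_i).
Sum = 82.75.

82.75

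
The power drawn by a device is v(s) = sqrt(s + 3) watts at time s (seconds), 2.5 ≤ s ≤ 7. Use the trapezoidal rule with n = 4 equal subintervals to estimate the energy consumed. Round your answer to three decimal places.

12.477

Δs = (7 − 2.5)/4 = 1.125.
v(2.5) ≈ 2.345, v(3.625) ≈ 2.574, v(4.75) ≈ 2.784, v(5.875) ≈ 2.979, v(7) ≈ 3.162.
T_4 = (Δs/2)·[v(s_0) + 2v(s_1) + 2v(s_2) + 2v(s_3) + v(s_4)].
Sum ≈ 12.477.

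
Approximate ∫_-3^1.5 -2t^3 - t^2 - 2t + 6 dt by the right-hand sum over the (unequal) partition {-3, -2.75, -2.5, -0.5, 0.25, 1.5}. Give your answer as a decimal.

Subinterval widths: 0.25, 0.25, 2, 0.75, 1.25.
Right endpoints: -2.75, -2.5, -0.5, 0.25, 1.5.
f(-2.75) = 45.53125, f(-2.5) = 36, f(-0.5) = 7, f(0.25) = 5.40625, f(1.5) = -6.
Sum = Σ Δt_i · f(t_i).
Sum = 30.9375.

30.9375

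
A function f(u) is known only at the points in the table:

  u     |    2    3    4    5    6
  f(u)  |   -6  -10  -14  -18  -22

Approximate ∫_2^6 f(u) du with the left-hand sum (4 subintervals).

-48

Δu = 1.
Sum = 1·[(-6) + (-10) + (-14) + (-18)] = -48.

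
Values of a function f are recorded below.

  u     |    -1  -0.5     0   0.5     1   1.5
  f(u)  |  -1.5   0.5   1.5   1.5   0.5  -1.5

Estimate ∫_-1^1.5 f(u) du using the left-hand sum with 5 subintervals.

1.25

Δu = 0.5.
Sum = 0.5·[(-1.5) + 0.5 + 1.5 + 1.5 + 0.5] = 1.25.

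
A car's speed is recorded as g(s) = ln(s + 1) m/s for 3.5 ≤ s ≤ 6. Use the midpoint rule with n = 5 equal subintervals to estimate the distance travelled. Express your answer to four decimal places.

Δs = (6 − 3.5)/5 = 0.5.
Midpoints: 3.75, 4.25, 4.75, 5.25, 5.75.
g(3.75) ≈ 1.5581, g(4.25) ≈ 1.6582, g(4.75) ≈ 1.7492, g(5.25) ≈ 1.8326, g(5.75) ≈ 1.9095.
Sum = Δs · [g(3.75) + g(4.25) + g(4.75) + g(5.25) + g(5.75)].
Sum ≈ 4.3538.

4.3538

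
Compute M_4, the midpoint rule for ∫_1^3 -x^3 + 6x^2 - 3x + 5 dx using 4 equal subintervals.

Δx = (3 − 1)/4 = 0.5.
Midpoints: 1.25, 1.75, 2.25, 2.75.
f(1.25) = 8.671875, f(1.75) = 12.765625, f(2.25) = 17.234375, f(2.75) = 21.328125.
Sum = Δx · [f(1.25) + f(1.75) + f(2.25) + f(2.75)].
Sum = 30.

30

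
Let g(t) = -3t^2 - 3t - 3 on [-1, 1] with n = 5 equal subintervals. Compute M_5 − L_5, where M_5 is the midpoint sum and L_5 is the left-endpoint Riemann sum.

-0.96

M_5 = -7.92.
L_5 = -6.96.
M_5 − L_5 = -0.96.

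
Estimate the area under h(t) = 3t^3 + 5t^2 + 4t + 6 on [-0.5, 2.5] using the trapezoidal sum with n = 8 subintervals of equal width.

Δt = (2.5 − (-0.5))/8 = 0.375.
h(-0.5) = 4.875, h(-0.125) = 2853/512, h(0.25) = 7.359375, h(0.625) = 5727/512, h(1) = 18, h(1.375) = 14721/512, h(1.75) = 44.390625, h(2.125) = 33723/512, h(2.5) = 94.125.
T_8 = (Δt/2)·[h(t_0) + 2h(t_1) + ... + 2h(t_{7}) + h(t_8)].
Sum = 86.484375.

86.484375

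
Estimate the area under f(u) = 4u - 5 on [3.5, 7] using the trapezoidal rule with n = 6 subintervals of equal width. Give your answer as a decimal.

56

Δu = (7 − 3.5)/6 = 7/12.
f(3.5) = 9, f(49/12) = 34/3, f(14/3) = 41/3, f(5.25) = 16, f(35/6) = 55/3, f(77/12) = 62/3, f(7) = 23.
T_6 = (Δu/2)·[f(u_0) + 2f(u_1) + ... + 2f(u_{5}) + f(u_6)].
Sum = 56.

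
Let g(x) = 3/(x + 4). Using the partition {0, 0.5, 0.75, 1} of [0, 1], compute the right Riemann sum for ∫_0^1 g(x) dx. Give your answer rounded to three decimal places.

Subinterval widths: 0.5, 0.25, 0.25.
Right endpoints: 0.5, 0.75, 1.
g(0.5) = 2/3, g(0.75) = 12/19, g(1) = 0.6.
Sum = Σ Δx_i · g(x_i).
Sum ≈ 0.641.

0.641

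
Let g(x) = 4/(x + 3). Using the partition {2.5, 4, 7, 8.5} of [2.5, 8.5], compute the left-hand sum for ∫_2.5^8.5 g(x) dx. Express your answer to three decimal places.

3.405

Subinterval widths: 1.5, 3, 1.5.
Left endpoints: 2.5, 4, 7.
g(2.5) = 8/11, g(4) = 4/7, g(7) = 0.4.
Sum = Σ Δx_i · g(x_i).
Sum ≈ 3.405.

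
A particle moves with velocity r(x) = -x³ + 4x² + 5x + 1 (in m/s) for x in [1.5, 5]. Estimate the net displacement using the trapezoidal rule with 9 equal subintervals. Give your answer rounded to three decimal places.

Δx = (5 − 1.5)/9 = 7/18.
r(1.5) = 14.125, r(17/9) = 13105/729, r(41/18) = 124363/5832, r(8/3) = 643/27, r(55/18) = 146357/5832, r(31/9) = 18089/729, r(23/6) = 4885/216, r(38/9) = 13231/729, r(83/18) = 64513/5832, r(5) = 1.
T_9 = (Δx/2)·[r(x_0) + 2r(x_1) + ... + 2r(x_{8}) + r(x_9)].
Sum ≈ 67.050.

67.050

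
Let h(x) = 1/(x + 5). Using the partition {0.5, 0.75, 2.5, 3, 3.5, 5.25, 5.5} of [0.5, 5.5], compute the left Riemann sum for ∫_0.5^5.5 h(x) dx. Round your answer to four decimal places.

0.7092

Subinterval widths: 0.25, 1.75, 0.5, 0.5, 1.75, 0.25.
Left endpoints: 0.5, 0.75, 2.5, 3, 3.5, 5.25.
h(0.5) = 2/11, h(0.75) = 4/23, h(2.5) = 2/15, h(3) = 0.125, h(3.5) = 2/17, h(5.25) = 4/41.
Sum = Σ Δx_i · h(x_i).
Sum ≈ 0.7092.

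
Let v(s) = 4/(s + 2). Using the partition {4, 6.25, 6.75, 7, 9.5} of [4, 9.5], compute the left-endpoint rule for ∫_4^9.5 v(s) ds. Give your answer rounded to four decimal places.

2.9678

Subinterval widths: 2.25, 0.5, 0.25, 2.5.
Left endpoints: 4, 6.25, 6.75, 7.
v(4) = 2/3, v(6.25) = 16/33, v(6.75) = 16/35, v(7) = 4/9.
Sum = Σ Δs_i · v(s_i).
Sum ≈ 2.9678.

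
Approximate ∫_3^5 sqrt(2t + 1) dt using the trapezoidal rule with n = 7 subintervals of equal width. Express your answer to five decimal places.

Δt = (5 − 3)/7 = 2/7.
f(3) ≈ 2.64575, f(23/7) ≈ 2.75162, f(25/7) ≈ 2.85357, f(27/7) ≈ 2.95200, f(29/7) ≈ 3.04725, f(31/7) ≈ 3.13961, f(33/7) ≈ 3.22933, f(5) ≈ 3.31662.
T_7 = (Δt/2)·[f(t_0) + 2f(t_1) + ... + 2f(t_{6}) + f(t_7)].
Sum ≈ 5.98702.

5.98702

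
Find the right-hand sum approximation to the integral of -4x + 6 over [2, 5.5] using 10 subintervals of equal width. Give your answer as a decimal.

Δx = (5.5 − 2)/10 = 0.35.
Right endpoints: 2.35, 2.7, 3.05, 3.4, 3.75, 4.1, 4.45, 4.8, 5.15, 5.5.
f(2.35) = -3.4, f(2.7) = -4.8, f(3.05) = -6.2, f(3.4) = -7.6, f(3.75) = -9, f(4.1) = -10.4, f(4.45) = -11.8, f(4.8) = -13.2, f(5.15) = -14.6, f(5.5) = -16.
Sum = Δx · [f(2.35) + f(2.7) + f(3.05) + ...].
Sum = -33.95.

-33.95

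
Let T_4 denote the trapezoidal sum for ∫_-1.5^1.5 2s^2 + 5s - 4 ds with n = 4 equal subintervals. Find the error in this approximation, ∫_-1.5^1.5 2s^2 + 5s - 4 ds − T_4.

-0.5625

Exact integral: ∫_-1.5^1.5 f(s) ds = -7.5.
T_4 = -6.9375.
Error = -7.5 − (-6.9375) = -0.5625.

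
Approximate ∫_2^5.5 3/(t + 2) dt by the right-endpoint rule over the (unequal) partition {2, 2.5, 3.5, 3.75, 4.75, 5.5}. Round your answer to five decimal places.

1.75367

Subinterval widths: 0.5, 1, 0.25, 1, 0.75.
Right endpoints: 2.5, 3.5, 3.75, 4.75, 5.5.
f(2.5) = 2/3, f(3.5) = 6/11, f(3.75) = 12/23, f(4.75) = 4/9, f(5.5) = 0.4.
Sum = Σ Δt_i · f(t_i).
Sum ≈ 1.75367.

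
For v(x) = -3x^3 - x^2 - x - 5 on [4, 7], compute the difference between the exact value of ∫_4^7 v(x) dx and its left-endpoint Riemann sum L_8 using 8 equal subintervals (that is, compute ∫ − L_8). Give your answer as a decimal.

Exact integral: ∫_4^7 v(x) dx = -1733.25.
L_8 = -1573.11328125.
Error = -1733.25 − (-1573.11328125) = -160.13671875.

-160.13671875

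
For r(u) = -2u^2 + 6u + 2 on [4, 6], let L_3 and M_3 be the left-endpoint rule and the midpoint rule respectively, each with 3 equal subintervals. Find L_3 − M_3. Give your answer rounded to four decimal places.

8.8889

L_3 ≈ -28.296296.
M_3 ≈ -37.185185.
L_3 − M_3 ≈ 8.8889.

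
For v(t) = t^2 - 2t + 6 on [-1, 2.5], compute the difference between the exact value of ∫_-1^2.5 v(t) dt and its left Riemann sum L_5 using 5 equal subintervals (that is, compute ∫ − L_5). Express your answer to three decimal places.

-0.898

Exact integral: ∫_-1^2.5 v(t) dt ≈ 21.29167.
L_5 = 22.19.
Error ≈ 21.29167 − 22.19 ≈ -0.898.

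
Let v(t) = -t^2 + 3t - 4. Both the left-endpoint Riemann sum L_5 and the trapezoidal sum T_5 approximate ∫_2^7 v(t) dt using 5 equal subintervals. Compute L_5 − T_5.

L_5 = -50.
T_5 = -65.
L_5 − T_5 = 15.

15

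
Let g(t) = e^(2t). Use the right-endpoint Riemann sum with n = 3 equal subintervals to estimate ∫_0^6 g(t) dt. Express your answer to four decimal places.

Δt = (6 − 0)/3 = 2.
Right endpoints: 2, 4, 6.
g(2) ≈ 54.5982, g(4) ≈ 2980.9580, g(6) ≈ 162754.7914.
Sum = Δt · [g(2) + g(4) + g(6)].
Sum ≈ 331580.6951.

331580.6951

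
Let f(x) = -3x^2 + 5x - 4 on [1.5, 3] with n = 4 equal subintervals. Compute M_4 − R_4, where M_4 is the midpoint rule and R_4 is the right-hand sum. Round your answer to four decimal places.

M_4 ≈ -12.697266.
R_4 = -15.24609375.
M_4 − R_4 ≈ 2.5488.

2.5488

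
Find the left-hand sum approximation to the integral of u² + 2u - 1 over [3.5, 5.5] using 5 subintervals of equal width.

52.82

Δu = (5.5 − 3.5)/5 = 0.4.
Left endpoints: 3.5, 3.9, 4.3, 4.7, 5.1.
f(3.5) = 18.25, f(3.9) = 22.01, f(4.3) = 26.09, f(4.7) = 30.49, f(5.1) = 35.21.
Sum = Δu · [f(3.5) + f(3.9) + f(4.3) + f(4.7) + f(5.1)].
Sum = 52.82.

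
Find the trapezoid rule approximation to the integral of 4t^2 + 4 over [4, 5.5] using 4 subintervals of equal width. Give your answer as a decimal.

142.640625

Δt = (5.5 − 4)/4 = 0.375.
f(4) = 68, f(4.375) = 80.5625, f(4.75) = 94.25, f(5.125) = 109.0625, f(5.5) = 125.
T_4 = (Δt/2)·[f(t_0) + 2f(t_1) + 2f(t_2) + 2f(t_3) + f(t_4)].
Sum = 142.640625.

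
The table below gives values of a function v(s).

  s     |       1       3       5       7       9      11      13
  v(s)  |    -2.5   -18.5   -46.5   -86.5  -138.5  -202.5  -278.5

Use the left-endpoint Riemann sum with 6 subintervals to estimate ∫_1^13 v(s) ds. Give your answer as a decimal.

-990

Δs = 2.
Sum = 2·[(-2.5) + (-18.5) + (-46.5) + (-86.5) + (-138.5) + (-202.5)] = -990.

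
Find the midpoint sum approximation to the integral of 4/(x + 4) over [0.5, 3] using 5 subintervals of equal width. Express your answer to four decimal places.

1.7661

Δx = (3 − 0.5)/5 = 0.5.
Midpoints: 0.75, 1.25, 1.75, 2.25, 2.75.
f(0.75) = 16/19, f(1.25) = 16/21, f(1.75) = 16/23, f(2.25) = 0.64, f(2.75) = 16/27.
Sum = Δx · [f(0.75) + f(1.25) + f(1.75) + f(2.25) + f(2.75)].
Sum ≈ 1.7661.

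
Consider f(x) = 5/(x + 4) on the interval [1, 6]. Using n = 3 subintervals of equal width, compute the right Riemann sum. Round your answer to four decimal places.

Δx = (6 − 1)/3 = 5/3.
Right endpoints: 8/3, 13/3, 6.
f(8/3) = 0.75, f(13/3) = 0.6, f(6) = 0.5.
Sum = Δx · [f(8/3) + f(13/3) + f(6)].
Sum ≈ 3.0833.

3.0833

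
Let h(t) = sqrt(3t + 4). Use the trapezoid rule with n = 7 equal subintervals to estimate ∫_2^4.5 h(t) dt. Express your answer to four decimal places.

9.2399

Δt = (4.5 − 2)/7 = 5/14.
h(2) ≈ 3.1623, h(33/14) ≈ 3.3274, h(19/7) ≈ 3.4847, h(43/14) ≈ 3.6351, h(24/7) ≈ 3.7796, h(53/14) ≈ 3.9188, h(29/7) ≈ 4.0532, h(4.5) ≈ 4.1833.
T_7 = (Δt/2)·[h(t_0) + 2h(t_1) + ... + 2h(t_{6}) + h(t_7)].
Sum ≈ 9.2399.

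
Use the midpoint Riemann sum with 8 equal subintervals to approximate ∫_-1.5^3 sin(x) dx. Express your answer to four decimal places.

Δx = (3 − (-1.5))/8 = 0.5625.
Midpoints: -1.21875, -0.65625, -0.09375, 0.46875, 1.03125, 1.59375, 2.15625, 2.71875.
f(-1.21875) ≈ -0.9387, f(-0.65625) ≈ -0.6102, f(-0.09375) ≈ -0.0936, f(0.46875) ≈ 0.4518, f(1.03125) ≈ 0.8579, f(1.59375) ≈ 0.9997, f(2.15625) ≈ 0.8335, f(2.71875) ≈ 0.4104.
Sum = Δx · [f(-1.21875) + f(-0.65625) + f(-0.09375) + ...].
Sum ≈ 1.0748.

1.0748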